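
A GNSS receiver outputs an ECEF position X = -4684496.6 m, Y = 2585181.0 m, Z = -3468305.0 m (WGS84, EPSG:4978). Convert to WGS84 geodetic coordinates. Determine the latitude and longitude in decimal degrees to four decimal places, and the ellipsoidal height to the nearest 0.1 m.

λ = atan2(Y, X) = 151.10750046°; p = √(X²+Y²) = 5350483.1 m.
Bowring's method on WGS84 (a = 6378137 m, b = 6356752.314 m) gives φ = -33.12799992°, h = 4481.729 m.

lat -33.1280°, lon 151.1075°, h 4481.7 m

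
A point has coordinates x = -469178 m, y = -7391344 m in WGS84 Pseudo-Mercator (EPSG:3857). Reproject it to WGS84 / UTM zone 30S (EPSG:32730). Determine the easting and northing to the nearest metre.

E 422593 m, N 3887665 m

Web Mercator inverse (R = 6378137 m) → φ = -55.15159822°, λ = -4.21469768°.
UTM 30S forward: E = 422592.822 m, N = 3887665.242 m.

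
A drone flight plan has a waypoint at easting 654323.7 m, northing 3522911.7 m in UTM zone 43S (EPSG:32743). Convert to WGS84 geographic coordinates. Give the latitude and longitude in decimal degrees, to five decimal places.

Zone 43S: λ₀ = 75°, k₀ = 0.9996, false easting 500000 m, false northing 10000000 m.
Meridian distance M = (N − FN)/k₀ = -6479680.2 m.
Inverse transverse Mercator on WGS84 gives φ = -58.40729958°, λ = 77.64129917°.

lat -58.40730°, lon 77.64130°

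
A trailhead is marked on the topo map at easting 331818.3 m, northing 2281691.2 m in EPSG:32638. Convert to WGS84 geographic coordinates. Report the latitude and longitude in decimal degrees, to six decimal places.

Zone 38N: λ₀ = 45°, k₀ = 0.9996, false easting 500000 m.
Meridian distance M = (N − FN)/k₀ = 2282604.2 m.
Inverse transverse Mercator on WGS84 gives φ = 20.62689973°, λ = 43.38589963°.

lat 20.626900°, lon 43.385900°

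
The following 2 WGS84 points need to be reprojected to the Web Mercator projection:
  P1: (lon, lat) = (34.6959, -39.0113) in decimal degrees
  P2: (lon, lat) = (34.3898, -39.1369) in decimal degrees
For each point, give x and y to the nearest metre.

Web Mercator: x = R·λ, y = R·ln tan(π/4+φ/2), R = 6378137 m.
P1 (-39.0113°, 34.6959°) → (3862329.921, -4723290.330) m.
P2 (-39.1369°, 34.3898°) → (3828255.024, -4741300.337) m.

P1: x 3862330 m, y -4723290 m; P2: x 3828255 m, y -4741300 m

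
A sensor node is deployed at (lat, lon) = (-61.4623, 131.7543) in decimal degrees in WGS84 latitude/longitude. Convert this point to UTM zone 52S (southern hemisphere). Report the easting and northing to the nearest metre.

Zone 52 central meridian λ₀ = 6×52 − 183 = 129°; Δλ = +2.7543°.
Transverse Mercator on WGS84 with k₀ = 0.9996 gives E = 646768.003 m, N = 3182617.852 m.

E 646768 m, N 3182618 m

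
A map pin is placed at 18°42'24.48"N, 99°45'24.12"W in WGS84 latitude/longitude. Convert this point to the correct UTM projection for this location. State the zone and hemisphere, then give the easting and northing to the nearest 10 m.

Longitude -99.7567° lies in the 6° band [-102°, -96°), giving zone 14; latitude is north of the equator, so 14N.
Zone 14 central meridian λ₀ = 6×14 − 183 = -99°; Δλ = -0.7567°.
Transverse Mercator on WGS84 with k₀ = 0.9996 gives E = 420217.099 m, N = 2068555.009 m.

Zone 14N: E 420220 m, N 2068560 m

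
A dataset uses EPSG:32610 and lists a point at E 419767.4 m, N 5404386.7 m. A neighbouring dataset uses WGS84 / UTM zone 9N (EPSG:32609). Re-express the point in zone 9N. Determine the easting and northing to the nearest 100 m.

UTM 10N → geographic: φ = 48.78729975°, λ = -124.09230013°.
UTM 9N (λ₀ = -129°) forward: E = 860429.521 m, N = 5415436.999 m.

E 860400 m, N 5415400 m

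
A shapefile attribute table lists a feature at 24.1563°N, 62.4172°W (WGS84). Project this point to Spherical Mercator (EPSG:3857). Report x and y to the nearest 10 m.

x -6948250 m, y 2772470 m

Web Mercator is spherical with R = a = 6378137 m.
x = R·λ = 6378137 × -1.089385650 = -6948250.921 m.
y = R·ln tan(π/4 + φ/2) = 6378137 × 0.434682658 = 2772465.544 m.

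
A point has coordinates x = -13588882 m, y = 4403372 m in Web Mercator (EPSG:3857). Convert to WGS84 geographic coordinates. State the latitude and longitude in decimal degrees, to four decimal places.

R = 6378137 m. λ = x/R = -122.07100395°.
φ = 2·arctan(exp(y/R)) − 90° = 2·arctan(1.99448) − 90° = 36.74319733°.

lat 36.7432°, lon -122.0710°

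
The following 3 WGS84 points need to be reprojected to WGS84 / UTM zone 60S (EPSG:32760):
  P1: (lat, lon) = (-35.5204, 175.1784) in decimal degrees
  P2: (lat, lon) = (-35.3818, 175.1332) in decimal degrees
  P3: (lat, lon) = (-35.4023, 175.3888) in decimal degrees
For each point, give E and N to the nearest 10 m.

UTM zone 60S: λ₀ = 177°, k₀ = 0.9996.
P1 (-35.5204°, 175.1784°) → (334826.111, 6067718.267) m.
P2 (-35.3818°, 175.1332°) → (330436.485, 6083015.640) m.
P3 (-35.4023°, 175.3888°) → (353692.154, 6081149.995) m.

P1: E 334830 m, N 6067720 m; P2: E 330440 m, N 6083020 m; P3: E 353690 m, N 6081150 m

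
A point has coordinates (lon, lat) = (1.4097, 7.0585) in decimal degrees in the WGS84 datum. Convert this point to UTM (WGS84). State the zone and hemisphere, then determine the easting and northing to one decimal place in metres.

Longitude 1.4097° lies in the 6° band [0°, 6°), giving zone 31; latitude is north of the equator, so 31N.
Zone 31 central meridian λ₀ = 6×31 − 183 = 3°; Δλ = -1.5903°.
Transverse Mercator on WGS84 with k₀ = 0.9996 gives E = 324349.677 m, N = 780515.452 m.

Zone 31N: E 324349.7 m, N 780515.5 m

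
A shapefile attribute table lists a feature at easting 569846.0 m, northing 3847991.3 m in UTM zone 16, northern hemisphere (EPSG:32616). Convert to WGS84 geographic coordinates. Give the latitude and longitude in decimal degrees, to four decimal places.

Zone 16N: λ₀ = -87°, k₀ = 0.9996, false easting 500000 m.
Meridian distance M = (N − FN)/k₀ = 3849531.1 m.
Inverse transverse Mercator on WGS84 gives φ = 34.77170016°, λ = -86.23670021°.

lat 34.7717°, lon -86.2367°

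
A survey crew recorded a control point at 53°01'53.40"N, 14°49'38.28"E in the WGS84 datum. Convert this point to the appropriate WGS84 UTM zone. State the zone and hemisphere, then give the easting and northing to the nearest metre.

Longitude 14.8273° lies in the 6° band [12°, 18°), giving zone 33; latitude is north of the equator, so 33N.
Zone 33 central meridian λ₀ = 6×33 − 183 = 15°; Δλ = -0.1727°.
Transverse Mercator on WGS84 with k₀ = 0.9996 gives E = 488418.481 m, N = 5875788.598 m.

Zone 33N: E 488418 m, N 5875789 m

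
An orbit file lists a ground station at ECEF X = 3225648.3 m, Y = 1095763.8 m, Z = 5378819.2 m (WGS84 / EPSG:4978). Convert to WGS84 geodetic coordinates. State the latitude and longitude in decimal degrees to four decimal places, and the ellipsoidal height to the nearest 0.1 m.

λ = atan2(Y, X) = 18.76280053°; p = √(X²+Y²) = 3406685.4 m.
Bowring's method on WGS84 (a = 6378137 m, b = 6356752.314 m) gives φ = 57.82539956°, h = 4030.539 m.

lat 57.8254°, lon 18.7628°, h 4030.5 m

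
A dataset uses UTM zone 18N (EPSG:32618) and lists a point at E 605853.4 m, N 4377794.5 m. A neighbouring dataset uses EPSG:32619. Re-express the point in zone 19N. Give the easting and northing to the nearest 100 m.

E 90200 m, N 4387900 m

UTM 18N → geographic: φ = 39.54329959°, λ = -73.76809954°.
UTM 19N (λ₀ = -69°) forward: E = 90207.735 m, N = 4387939.656 m.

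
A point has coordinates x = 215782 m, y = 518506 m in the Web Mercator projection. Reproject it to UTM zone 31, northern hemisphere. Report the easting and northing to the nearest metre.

Web Mercator inverse (R = 6378137 m) → φ = 4.65269671°, λ = 1.93840269°.
UTM 31N forward: E = 382250.783 m, N = 514362.611 m.

E 382251 m, N 514363 m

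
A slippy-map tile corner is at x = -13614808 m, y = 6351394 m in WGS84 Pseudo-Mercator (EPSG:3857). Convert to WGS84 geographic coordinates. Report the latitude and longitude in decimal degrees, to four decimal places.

lat 49.4490°, lon -122.3039°

R = 6378137 m. λ = x/R = -122.30390117°.
φ = 2·arctan(exp(y/R)) − 90° = 2·arctan(2.70691) − 90° = 49.44900251°.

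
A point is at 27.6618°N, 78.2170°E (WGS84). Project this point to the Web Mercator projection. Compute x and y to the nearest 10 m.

Web Mercator is spherical with R = a = 6378137 m.
x = R·λ = 6378137 × 1.365144181 = 8707076.611 m.
y = R·ln tan(π/4 + φ/2) = 6378137 × 0.502717492 = 3206401.033 m.

x 8707080 m, y 3206400 m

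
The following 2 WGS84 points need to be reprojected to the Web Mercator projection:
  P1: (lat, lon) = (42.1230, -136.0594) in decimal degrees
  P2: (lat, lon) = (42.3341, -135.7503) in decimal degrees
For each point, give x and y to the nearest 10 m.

P1: x -15146060 m, y 5179420 m; P2: x -15111650 m, y 5211160 m

Web Mercator: x = R·λ, y = R·ln tan(π/4+φ/2), R = 6378137 m.
P1 (42.1230°, -136.0594°) → (-15146063.126, 5179422.092) m.
P2 (42.3341°, -135.7503°) → (-15111654.271, 5211158.133) m.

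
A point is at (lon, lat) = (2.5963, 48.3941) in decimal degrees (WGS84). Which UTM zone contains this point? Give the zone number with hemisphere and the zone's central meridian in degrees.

UTM zone = ⌊(λ + 180)/6⌋ + 1; 2.5963° ∈ [0°, 6°) → zone 31.
Hemisphere: N (φ ≥ 0).
Central meridian λ₀ = 6×31 − 183 = 3°.

Zone 31N, central meridian 3°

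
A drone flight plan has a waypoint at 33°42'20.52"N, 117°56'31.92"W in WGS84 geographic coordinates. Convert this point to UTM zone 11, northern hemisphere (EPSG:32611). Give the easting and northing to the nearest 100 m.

Zone 11 central meridian λ₀ = 6×11 − 183 = -117°; Δλ = -0.9422°.
Transverse Mercator on WGS84 with k₀ = 0.9996 gives E = 412689.433 m, N = 3729923.756 m.

E 412700 m, N 3729900 m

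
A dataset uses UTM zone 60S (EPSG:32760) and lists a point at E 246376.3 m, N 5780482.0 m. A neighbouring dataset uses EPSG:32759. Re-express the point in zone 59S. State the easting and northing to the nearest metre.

UTM 60S → geographic: φ = -38.08789993°, λ = 174.10810013°.
UTM 59S (λ₀ = 171°) forward: E = 772589.092 m, N = 5779868.867 m.

E 772589 m, N 5779869 m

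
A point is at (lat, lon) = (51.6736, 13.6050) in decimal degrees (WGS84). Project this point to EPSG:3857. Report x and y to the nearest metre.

Web Mercator is spherical with R = a = 6378137 m.
x = R·λ = 6378137 × 0.237452045 = 1514501.672 m.
y = R·ln tan(π/4 + φ/2) = 6378137 × 1.056942169 = 6741321.954 m.

x 1514502 m, y 6741322 m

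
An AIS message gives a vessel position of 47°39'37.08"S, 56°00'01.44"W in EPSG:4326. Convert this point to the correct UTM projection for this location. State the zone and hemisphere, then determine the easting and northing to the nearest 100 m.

Zone 21S: E 575100 m, N 4721000 m

Longitude -56.0004° lies in the 6° band [-60°, -54°), giving zone 21; latitude is south of the equator, so 21S.
Zone 21 central meridian λ₀ = 6×21 − 183 = -57°; Δλ = +0.9996°.
Transverse Mercator on WGS84 with k₀ = 0.9996 gives E = 575053.508 m, N = 4720970.940 m.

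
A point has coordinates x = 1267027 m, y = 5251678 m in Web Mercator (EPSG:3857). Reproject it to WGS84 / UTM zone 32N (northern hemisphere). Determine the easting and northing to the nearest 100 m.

E 695400 m, N 4719400 m

Web Mercator inverse (R = 6378137 m) → φ = 42.60260126°, λ = 11.38189719°.
UTM 32N forward: E = 695395.796 m, N = 4719435.972 m.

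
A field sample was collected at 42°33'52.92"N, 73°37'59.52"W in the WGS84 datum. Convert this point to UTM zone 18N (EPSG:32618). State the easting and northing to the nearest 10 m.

Zone 18 central meridian λ₀ = 6×18 − 183 = -75°; Δλ = +1.3668°.
Transverse Mercator on WGS84 with k₀ = 0.9996 gives E = 612189.738 m, N = 4713382.562 m.

E 612190 m, N 4713380 m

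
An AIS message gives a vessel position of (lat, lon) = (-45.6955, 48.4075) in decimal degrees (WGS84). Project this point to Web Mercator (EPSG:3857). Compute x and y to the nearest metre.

Web Mercator is spherical with R = a = 6378137 m.
x = R·λ = 6378137 × 0.844870258 = 5388698.251 m.
y = R·ln tan(π/4 + φ/2) = 6378137 × -0.898645864 = -5731686.435 m.

x 5388698 m, y -5731686 m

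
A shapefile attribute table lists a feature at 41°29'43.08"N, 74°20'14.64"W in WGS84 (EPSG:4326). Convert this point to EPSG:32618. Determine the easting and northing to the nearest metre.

E 555307 m, N 4593954 m

Zone 18 central meridian λ₀ = 6×18 − 183 = -75°; Δλ = +0.6626°.
Transverse Mercator on WGS84 with k₀ = 0.9996 gives E = 555306.583 m, N = 4593954.322 m.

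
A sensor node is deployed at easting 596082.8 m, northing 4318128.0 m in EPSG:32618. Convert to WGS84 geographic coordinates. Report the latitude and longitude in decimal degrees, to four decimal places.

Zone 18N: λ₀ = -75°, k₀ = 0.9996, false easting 500000 m.
Meridian distance M = (N − FN)/k₀ = 4319855.9 m.
Inverse transverse Mercator on WGS84 gives φ = 39.00690027°, λ = -73.89029996°.

lat 39.0069°, lon -73.8903°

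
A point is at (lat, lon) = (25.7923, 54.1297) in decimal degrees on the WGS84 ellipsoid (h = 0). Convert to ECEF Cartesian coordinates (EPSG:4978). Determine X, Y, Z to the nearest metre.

WGS84: a = 6378137 m, e² = 0.006694380; N(φ) = a/√(1−e²sin²φ) = 6382182.625 m.
X = (N+h)·cosφ·cosλ = 3367100.404 m; Y = (N+h)·cosφ·sinλ = 4656546.661 m; Z = (N(1−e²)+h)·sinφ = 2758362.156 m.

X 3367100 m, Y 4656547 m, Z 2758362 m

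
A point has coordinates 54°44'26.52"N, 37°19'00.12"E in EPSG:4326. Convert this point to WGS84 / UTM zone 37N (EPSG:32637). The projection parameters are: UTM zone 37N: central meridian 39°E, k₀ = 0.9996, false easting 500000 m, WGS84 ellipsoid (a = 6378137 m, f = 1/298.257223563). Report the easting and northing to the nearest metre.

Zone 37 central meridian λ₀ = 6×37 − 183 = 39°; Δλ = -1.6833°.
Transverse Mercator on WGS84 with k₀ = 0.9996 gives E = 391633.663 m, N = 6067237.377 m.

E 391634 m, N 6067237 m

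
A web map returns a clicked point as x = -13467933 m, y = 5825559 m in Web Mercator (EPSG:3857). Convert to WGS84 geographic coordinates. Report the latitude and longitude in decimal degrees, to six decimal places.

lat 46.281400°, lon -120.984501°

R = 6378137 m. λ = x/R = -120.98450059°.
φ = 2·arctan(exp(y/R)) − 90° = 2·arctan(2.49269) − 90° = 46.28139992°.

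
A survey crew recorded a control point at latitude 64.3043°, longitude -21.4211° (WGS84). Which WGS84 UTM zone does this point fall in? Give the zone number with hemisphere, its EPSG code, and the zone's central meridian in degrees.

Zone 27N (EPSG:32627), central meridian -21°

UTM zone = ⌊(λ + 180)/6⌋ + 1; -21.4211° ∈ [-24°, -18°) → zone 27.
Hemisphere: N (φ ≥ 0).
Central meridian λ₀ = 6×27 − 183 = -21°.
EPSG code: 32627.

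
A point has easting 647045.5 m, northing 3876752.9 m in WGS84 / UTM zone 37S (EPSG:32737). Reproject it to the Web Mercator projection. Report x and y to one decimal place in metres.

x 4598875.3 m, y -7407374.8 m

Unproject from UTM 37S (λ₀ = 39°) → φ = -55.23380000°, λ = 41.31239967°.
Web Mercator (R = 6378137 m): x = 4598875.295 m, y = -7407374.787 m.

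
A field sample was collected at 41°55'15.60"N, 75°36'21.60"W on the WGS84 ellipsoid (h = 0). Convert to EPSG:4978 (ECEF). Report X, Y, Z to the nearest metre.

WGS84: a = 6378137 m, e² = 0.006694380; N(φ) = a/√(1−e²sin²φ) = 6387687.777 m.
X = (N+h)·cosφ·cosλ = 1181507.598 m; Y = (N+h)·cosφ·sinλ = -4603669.640 m; Z = (N(1−e²)+h)·sinφ = 4239078.896 m.

X 1181508 m, Y -4603670 m, Z 4239079 m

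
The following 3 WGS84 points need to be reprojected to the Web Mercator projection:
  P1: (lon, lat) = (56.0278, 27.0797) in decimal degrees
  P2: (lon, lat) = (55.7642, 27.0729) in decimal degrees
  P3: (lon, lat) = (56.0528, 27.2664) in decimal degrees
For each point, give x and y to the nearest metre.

P1: x 6236986 m, y 3133433 m; P2: x 6207642 m, y 3132583 m; P3: x 6239769 m, y 3156795 m

Web Mercator: x = R·λ, y = R·ln tan(π/4+φ/2), R = 6378137 m.
P1 (27.0797°, 56.0278°) → (6236986.166, 3133432.745) m.
P2 (27.0729°, 55.7642°) → (6207642.348, 3132582.597) m.
P3 (27.2664°, 56.0528°) → (6239769.154, 3156794.516) m.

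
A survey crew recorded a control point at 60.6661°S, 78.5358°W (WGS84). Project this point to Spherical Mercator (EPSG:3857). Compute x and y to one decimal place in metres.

Web Mercator is spherical with R = a = 6378137 m.
x = R·λ = 6378137 × -1.370708291 = -8742565.265 m.
y = R·ln tan(π/4 + φ/2) = 6378137 × -1.340446997 = -8549554.591 m.

x -8742565.3 m, y -8549554.6 m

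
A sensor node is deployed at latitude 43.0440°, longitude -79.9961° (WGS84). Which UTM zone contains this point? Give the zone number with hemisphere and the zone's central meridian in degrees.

Zone 17N, central meridian -81°

UTM zone = ⌊(λ + 180)/6⌋ + 1; -79.9961° ∈ [-84°, -78°) → zone 17.
Hemisphere: N (φ ≥ 0).
Central meridian λ₀ = 6×17 − 183 = -81°.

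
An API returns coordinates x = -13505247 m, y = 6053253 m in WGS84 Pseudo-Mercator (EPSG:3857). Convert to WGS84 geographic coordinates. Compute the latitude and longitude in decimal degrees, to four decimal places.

lat 47.6768°, lon -121.3197°

R = 6378137 m. λ = x/R = -121.31969796°.
φ = 2·arctan(exp(y/R)) − 90° = 2·arctan(2.58329) − 90° = 47.67679809°.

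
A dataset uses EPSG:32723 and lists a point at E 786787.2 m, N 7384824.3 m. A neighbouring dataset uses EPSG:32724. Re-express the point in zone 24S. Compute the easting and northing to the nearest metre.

E 174557 m, N 7384013 m

UTM 23S → geographic: φ = -23.62179973°, λ = -42.18929993°.
UTM 24S (λ₀ = -39°) forward: E = 174557.051 m, N = 7384012.526 m.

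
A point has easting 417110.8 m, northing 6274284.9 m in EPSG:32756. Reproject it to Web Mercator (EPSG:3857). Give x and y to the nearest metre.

x 16932351 m, y -3984323 m

Unproject from UTM 56S (λ₀ = 153°) → φ = -33.66809986°, λ = 152.10590046°.
Web Mercator (R = 6378137 m): x = 16932351.386 m, y = -3984322.537 m.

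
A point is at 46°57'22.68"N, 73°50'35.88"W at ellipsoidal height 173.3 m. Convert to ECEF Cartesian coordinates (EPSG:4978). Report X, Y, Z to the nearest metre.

X 1213615 m, Y -4189103 m, Z 4638577 m

WGS84: a = 6378137 m, e² = 0.006694380; N(φ) = a/√(1−e²sin²φ) = 6389570.454 m.
X = (N+h)·cosφ·cosλ = 1213614.551 m; Y = (N+h)·cosφ·sinλ = -4189102.672 m; Z = (N(1−e²)+h)·sinφ = 4638576.839 m.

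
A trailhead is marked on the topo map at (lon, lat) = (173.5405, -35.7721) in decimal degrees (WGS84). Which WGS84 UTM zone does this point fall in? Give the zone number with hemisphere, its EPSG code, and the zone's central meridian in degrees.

Zone 59S (EPSG:32759), central meridian 171°

UTM zone = ⌊(λ + 180)/6⌋ + 1; 173.5405° ∈ [168°, 174°) → zone 59.
Hemisphere: S (φ < 0).
Central meridian λ₀ = 6×59 − 183 = 171°.
EPSG code: 32759.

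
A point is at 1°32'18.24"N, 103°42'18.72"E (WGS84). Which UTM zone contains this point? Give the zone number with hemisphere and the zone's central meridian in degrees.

Zone 48N, central meridian 105°

UTM zone = ⌊(λ + 180)/6⌋ + 1; 103.7052° ∈ [102°, 108°) → zone 48.
Hemisphere: N (φ ≥ 0).
Central meridian λ₀ = 6×48 − 183 = 105°.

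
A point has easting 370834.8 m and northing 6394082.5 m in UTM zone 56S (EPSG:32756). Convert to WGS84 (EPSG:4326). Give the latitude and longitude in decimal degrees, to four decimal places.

Zone 56S: λ₀ = 153°, k₀ = 0.9996, false easting 500000 m, false northing 10000000 m.
Meridian distance M = (N − FN)/k₀ = -3607360.4 m.
Inverse transverse Mercator on WGS84 gives φ = -32.58320030°, λ = 151.62379979°.

lat -32.5832°, lon 151.6238°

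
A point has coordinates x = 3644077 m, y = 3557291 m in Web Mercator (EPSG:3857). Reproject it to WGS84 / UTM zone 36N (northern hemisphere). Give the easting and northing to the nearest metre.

E 474578 m, N 3365046 m

Web Mercator inverse (R = 6378137 m) → φ = 30.41720364°, λ = 32.73530066°.
UTM 36N forward: E = 474577.780 m, N = 3365046.097 m.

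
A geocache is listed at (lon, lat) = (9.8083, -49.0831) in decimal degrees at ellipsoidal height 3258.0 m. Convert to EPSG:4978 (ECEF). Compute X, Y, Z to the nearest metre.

WGS84: a = 6378137 m, e² = 0.006694380; N(φ) = a/√(1−e²sin²φ) = 6390362.728 m.
X = (N+h)·cosφ·cosλ = 4126380.664 m; Y = (N+h)·cosφ·sinλ = 713365.309 m; Z = (N(1−e²)+h)·sinφ = -4799078.661 m.

X 4126381 m, Y 713365 m, Z -4799079 m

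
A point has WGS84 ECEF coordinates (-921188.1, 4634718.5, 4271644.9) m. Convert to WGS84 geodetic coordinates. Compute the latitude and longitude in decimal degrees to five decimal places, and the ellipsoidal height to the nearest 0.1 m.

lat 42.30440°, lon 101.24150°, h 1447.7 m

λ = atan2(Y, X) = 101.24150034°; p = √(X²+Y²) = 4725378.6 m.
Bowring's method on WGS84 (a = 6378137 m, b = 6356752.314 m) gives φ = 42.30439982°, h = 1447.660 m.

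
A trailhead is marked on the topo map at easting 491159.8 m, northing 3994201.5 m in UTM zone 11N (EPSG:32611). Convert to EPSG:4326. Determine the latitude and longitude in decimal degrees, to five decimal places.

Zone 11N: λ₀ = -117°, k₀ = 0.9996, false easting 500000 m.
Meridian distance M = (N − FN)/k₀ = 3995799.8 m.
Inverse transverse Mercator on WGS84 gives φ = 36.09239995°, λ = -117.09820002°.

lat 36.09240°, lon -117.09820°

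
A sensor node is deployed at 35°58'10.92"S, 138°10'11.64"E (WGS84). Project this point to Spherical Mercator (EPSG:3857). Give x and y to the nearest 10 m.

Web Mercator is spherical with R = a = 6378137 m.
x = R·λ = 6378137 × 2.411519682 = 15381002.911 m.
y = R·ln tan(π/4 + φ/2) = 6378137 × -0.673621927 = -4296452.939 m.

x 15381000 m, y -4296450 m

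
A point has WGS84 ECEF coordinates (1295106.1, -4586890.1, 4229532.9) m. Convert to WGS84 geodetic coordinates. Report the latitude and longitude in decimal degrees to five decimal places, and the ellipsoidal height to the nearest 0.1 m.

lat 41.77680°, lon -74.23300°, h 3579.4 m

λ = atan2(Y, X) = -74.23300037°; p = √(X²+Y²) = 4766220.8 m.
Bowring's method on WGS84 (a = 6378137 m, b = 6356752.314 m) gives φ = 41.77680012°, h = 3579.355 m.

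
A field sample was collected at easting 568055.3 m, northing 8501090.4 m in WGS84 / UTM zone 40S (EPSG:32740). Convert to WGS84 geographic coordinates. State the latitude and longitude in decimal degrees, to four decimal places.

Zone 40S: λ₀ = 57°, k₀ = 0.9996, false easting 500000 m, false northing 10000000 m.
Meridian distance M = (N − FN)/k₀ = -1499509.4 m.
Inverse transverse Mercator on WGS84 gives φ = -13.55779966°, λ = 57.62900004°.

lat -13.5578°, lon 57.6290°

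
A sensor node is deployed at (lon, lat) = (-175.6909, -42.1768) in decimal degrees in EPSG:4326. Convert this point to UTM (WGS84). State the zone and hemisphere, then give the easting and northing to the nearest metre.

Longitude -175.6909° lies in the 6° band [-180°, -174°), giving zone 1; latitude is south of the equator, so 1S.
Zone 1 central meridian λ₀ = 6×1 − 183 = -177°; Δλ = +1.3091°.
Transverse Mercator on WGS84 with k₀ = 0.9996 gives E = 608116.864 m, N = 5329764.201 m.

Zone 1S: E 608117 m, N 5329764 m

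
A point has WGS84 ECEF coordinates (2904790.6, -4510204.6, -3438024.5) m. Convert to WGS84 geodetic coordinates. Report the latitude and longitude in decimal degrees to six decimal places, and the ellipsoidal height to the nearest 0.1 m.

lat -32.829400°, lon -57.216500°, h -94.3 m

λ = atan2(Y, X) = -57.21649976°; p = √(X²+Y²) = 5364676.5 m.
Bowring's method on WGS84 (a = 6378137 m, b = 6356752.314 m) gives φ = -32.82939987°, h = -94.311 m.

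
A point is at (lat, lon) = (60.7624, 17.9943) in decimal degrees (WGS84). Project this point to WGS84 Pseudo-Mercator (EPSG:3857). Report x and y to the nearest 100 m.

Web Mercator is spherical with R = a = 6378137 m.
x = R·λ = 6378137 × 0.314059782 = 2003116.313 m.
y = R·ln tan(π/4 + φ/2) = 6378137 × 1.343882958 = 8571469.618 m.

x 2003100 m, y 8571500 m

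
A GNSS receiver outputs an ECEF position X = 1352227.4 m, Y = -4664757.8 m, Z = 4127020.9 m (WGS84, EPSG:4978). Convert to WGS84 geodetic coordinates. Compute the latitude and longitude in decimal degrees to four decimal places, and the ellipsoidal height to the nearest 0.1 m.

lat 40.5458°, lon -73.8341°, h 4299.6 m

λ = atan2(Y, X) = -73.83409936°; p = √(X²+Y²) = 4856797.7 m.
Bowring's method on WGS84 (a = 6378137 m, b = 6356752.314 m) gives φ = 40.54580041°, h = 4299.614 m.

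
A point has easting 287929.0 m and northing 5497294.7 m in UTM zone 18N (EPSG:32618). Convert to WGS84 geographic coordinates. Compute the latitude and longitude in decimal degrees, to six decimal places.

lat 49.591000°, lon -77.934499°

Zone 18N: λ₀ = -75°, k₀ = 0.9996, false easting 500000 m.
Meridian distance M = (N − FN)/k₀ = 5499494.5 m.
Inverse transverse Mercator on WGS84 gives φ = 49.59100004°, λ = -77.93449939°.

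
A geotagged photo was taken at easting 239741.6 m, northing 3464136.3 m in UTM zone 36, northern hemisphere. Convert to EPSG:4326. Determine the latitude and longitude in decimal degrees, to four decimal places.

Zone 36N: λ₀ = 33°, k₀ = 0.9996, false easting 500000 m.
Meridian distance M = (N − FN)/k₀ = 3465522.5 m.
Inverse transverse Mercator on WGS84 gives φ = 31.28250009°, λ = 30.26620004°.

lat 31.2825°, lon 30.2662°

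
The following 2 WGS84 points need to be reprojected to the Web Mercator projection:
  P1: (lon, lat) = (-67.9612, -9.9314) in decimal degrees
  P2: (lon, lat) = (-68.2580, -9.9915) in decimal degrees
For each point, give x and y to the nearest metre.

Web Mercator: x = R·λ, y = R·ln tan(π/4+φ/2), R = 6378137 m.
P1 (-9.9314°, -67.9612°) → (-7565406.178, -1111136.469) m.
P2 (-9.9915°, -68.2580°) → (-7598445.803, -1117929.175) m.

P1: x -7565406 m, y -1111136 m; P2: x -7598446 m, y -1117929 m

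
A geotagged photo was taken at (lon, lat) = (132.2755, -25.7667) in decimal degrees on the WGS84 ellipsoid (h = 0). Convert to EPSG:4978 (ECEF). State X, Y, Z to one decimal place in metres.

WGS84: a = 6378137 m, e² = 0.006694380; N(φ) = a/√(1−e²sin²φ) = 6382175.139 m.
X = (N+h)·cosφ·cosλ = -3866392.277 m; Y = (N+h)·cosφ·sinλ = 4252761.434 m; Z = (N(1−e²)+h)·sinφ = -2755808.332 m.

X -3866392.3 m, Y 4252761.4 m, Z -2755808.3 m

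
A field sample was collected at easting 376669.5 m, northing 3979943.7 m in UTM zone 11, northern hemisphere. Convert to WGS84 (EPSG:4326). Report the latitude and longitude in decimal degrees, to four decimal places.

lat 35.9561°, lon -118.3676°

Zone 11N: λ₀ = -117°, k₀ = 0.9996, false easting 500000 m.
Meridian distance M = (N − FN)/k₀ = 3981536.3 m.
Inverse transverse Mercator on WGS84 gives φ = 35.95610035°, λ = -118.36760020°.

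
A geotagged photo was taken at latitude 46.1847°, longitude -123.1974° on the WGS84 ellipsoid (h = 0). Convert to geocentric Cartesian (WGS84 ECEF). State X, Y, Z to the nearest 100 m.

WGS84: a = 6378137 m, e² = 0.006694380; N(φ) = a/√(1−e²sin²φ) = 6389281.864 m.
X = (N+h)·cosφ·cosλ = -2421993.891 m; Y = (N+h)·cosφ·sinλ = -3701561.211 m; Z = (N(1−e²)+h)·sinφ = 4579485.036 m.

X -2422000 m, Y -3701600 m, Z 4579500 m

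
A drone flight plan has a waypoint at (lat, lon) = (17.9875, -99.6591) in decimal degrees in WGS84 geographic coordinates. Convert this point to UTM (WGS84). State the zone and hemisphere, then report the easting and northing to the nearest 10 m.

Longitude -99.6591° lies in the 6° band [-102°, -96°), giving zone 14; latitude is north of the equator, so 14N.
Zone 14 central meridian λ₀ = 6×14 − 183 = -99°; Δλ = -0.6591°.
Transverse Mercator on WGS84 with k₀ = 0.9996 gives E = 430219.778 m, N = 1988926.538 m.

Zone 14N: E 430220 m, N 1988930 m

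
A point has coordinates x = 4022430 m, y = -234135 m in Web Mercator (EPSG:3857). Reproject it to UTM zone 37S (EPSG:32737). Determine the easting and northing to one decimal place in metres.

Web Mercator inverse (R = 6378137 m) → φ = -2.10279827°, λ = 36.13410348°.
UTM 37S forward: E = 181177.274 m, N = 9767283.803 m.

E 181177.3 m, N 9767283.8 m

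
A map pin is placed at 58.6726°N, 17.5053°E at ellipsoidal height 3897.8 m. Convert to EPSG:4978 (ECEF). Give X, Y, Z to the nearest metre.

X 3172281 m, Y 1000539 m, Z 5428393 m

WGS84: a = 6378137 m, e² = 0.006694380; N(φ) = a/√(1−e²sin²φ) = 6393772.020 m.
X = (N+h)·cosφ·cosλ = 3172280.546 m; Y = (N+h)·cosφ·sinλ = 1000538.840 m; Z = (N(1−e²)+h)·sinφ = 5428393.180 m.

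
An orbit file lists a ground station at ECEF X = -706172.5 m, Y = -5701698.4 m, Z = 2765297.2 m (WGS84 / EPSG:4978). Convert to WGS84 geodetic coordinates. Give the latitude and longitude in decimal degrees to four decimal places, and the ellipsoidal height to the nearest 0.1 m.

lat 25.8530°, lon -97.0603°, h 2022.3 m

λ = atan2(Y, X) = -97.06030051°; p = √(X²+Y²) = 5745262.8 m.
Bowring's method on WGS84 (a = 6378137 m, b = 6356752.314 m) gives φ = 25.85300015°, h = 2022.281 m.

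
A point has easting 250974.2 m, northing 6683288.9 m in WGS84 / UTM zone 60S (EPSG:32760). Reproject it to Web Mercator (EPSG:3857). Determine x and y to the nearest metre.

x 19416301 m, y -3497895 m

Unproject from UTM 60S (λ₀ = 177°) → φ = -29.95600009°, λ = 174.41960036°.
Web Mercator (R = 6378137 m): x = 19416301.097 m, y = -3497895.318 m.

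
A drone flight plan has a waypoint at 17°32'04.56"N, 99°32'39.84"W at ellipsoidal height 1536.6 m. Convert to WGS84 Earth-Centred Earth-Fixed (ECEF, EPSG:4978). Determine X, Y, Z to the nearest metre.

X -1008980 m, Y -6000858 m, Z 1909795 m

WGS84: a = 6378137 m, e² = 0.006694380; N(φ) = a/√(1−e²sin²φ) = 6380075.731 m.
X = (N+h)·cosφ·cosλ = -1008980.374 m; Y = (N+h)·cosφ·sinλ = -6000858.440 m; Z = (N(1−e²)+h)·sinφ = 1909794.941 m.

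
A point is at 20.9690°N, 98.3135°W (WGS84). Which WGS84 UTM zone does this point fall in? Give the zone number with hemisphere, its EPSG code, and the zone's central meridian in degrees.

UTM zone = ⌊(λ + 180)/6⌋ + 1; -98.3135° ∈ [-102°, -96°) → zone 14.
Hemisphere: N (φ ≥ 0).
Central meridian λ₀ = 6×14 − 183 = -99°.
EPSG code: 32614.

Zone 14N (EPSG:32614), central meridian -99°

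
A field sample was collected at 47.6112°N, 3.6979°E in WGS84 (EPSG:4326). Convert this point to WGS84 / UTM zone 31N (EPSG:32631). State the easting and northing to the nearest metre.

Zone 31 central meridian λ₀ = 6×31 − 183 = 3°; Δλ = +0.6979°.
Transverse Mercator on WGS84 with k₀ = 0.9996 gives E = 552450.042 m, N = 5273324.128 m.

E 552450 m, N 5273324 m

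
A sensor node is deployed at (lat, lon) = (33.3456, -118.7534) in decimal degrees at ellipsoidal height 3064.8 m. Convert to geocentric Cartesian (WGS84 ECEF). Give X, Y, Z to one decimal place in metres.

WGS84: a = 6378137 m, e² = 0.006694380; N(φ) = a/√(1−e²sin²φ) = 6384597.497 m.
X = (N+h)·cosφ·cosλ = -2566863.687 m; Y = (N+h)·cosφ·sinλ = -4678116.3502 m; Z = (N(1−e²)+h)·sinφ = 3487726.114 m.

X -2566863.7 m, Y -4678116.4 m, Z 3487726.1 m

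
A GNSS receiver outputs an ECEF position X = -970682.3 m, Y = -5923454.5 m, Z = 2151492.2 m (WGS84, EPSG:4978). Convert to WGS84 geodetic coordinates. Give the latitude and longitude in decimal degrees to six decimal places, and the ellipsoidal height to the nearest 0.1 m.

λ = atan2(Y, X) = -99.30640013°; p = √(X²+Y²) = 6002460.9 m.
Bowring's method on WGS84 (a = 6378137 m, b = 6356752.314 m) gives φ = 19.84199987°, h = 706.871 m.

lat 19.842000°, lon -99.306400°, h 706.9 m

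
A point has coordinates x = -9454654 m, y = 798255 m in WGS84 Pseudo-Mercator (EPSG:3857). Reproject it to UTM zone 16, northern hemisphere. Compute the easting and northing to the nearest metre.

Web Mercator inverse (R = 6378137 m) → φ = 7.15219926°, λ = -84.93260194°.
UTM 16N forward: E = 728319.789 m, N = 791087.054 m.

E 728320 m, N 791087 m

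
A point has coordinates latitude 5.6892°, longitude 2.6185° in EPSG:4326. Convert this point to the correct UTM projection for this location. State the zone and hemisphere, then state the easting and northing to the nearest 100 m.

Longitude 2.6185° lies in the 6° band [0°, 6°), giving zone 31; latitude is north of the equator, so 31N.
Zone 31 central meridian λ₀ = 6×31 − 183 = 3°; Δλ = -0.3815°.
Transverse Mercator on WGS84 with k₀ = 0.9996 gives E = 457756.008 m, N = 628862.193 m.

Zone 31N: E 457800 m, N 628900 m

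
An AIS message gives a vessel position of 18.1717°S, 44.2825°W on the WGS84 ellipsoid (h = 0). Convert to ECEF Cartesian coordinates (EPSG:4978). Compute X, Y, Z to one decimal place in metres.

X 4339828.7 m, Y -4232474.4 m, Z -1976449.5 m

WGS84: a = 6378137 m, e² = 0.006694380; N(φ) = a/√(1−e²sin²φ) = 6380214.406 m.
X = (N+h)·cosφ·cosλ = 4339828.668 m; Y = (N+h)·cosφ·sinλ = -4232474.356 m; Z = (N(1−e²)+h)·sinφ = -1976449.517 m.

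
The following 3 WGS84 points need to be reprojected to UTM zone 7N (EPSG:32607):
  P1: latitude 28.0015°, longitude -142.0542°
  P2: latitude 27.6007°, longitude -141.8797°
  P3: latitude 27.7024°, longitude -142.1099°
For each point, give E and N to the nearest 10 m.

P1: E 396350 m, N 3097820 m; P2: E 413190 m, N 3053280 m; P3: E 390570 m, N 3064730 m

UTM zone 7N: λ₀ = -141°, k₀ = 0.9996.
P1 (28.0015°, -142.0542°) → (396346.537, 3097816.264) m.
P2 (27.6007°, -141.8797°) → (413186.984, 3053279.931) m.
P3 (27.7024°, -142.1099°) → (390569.580, 3064729.177) m.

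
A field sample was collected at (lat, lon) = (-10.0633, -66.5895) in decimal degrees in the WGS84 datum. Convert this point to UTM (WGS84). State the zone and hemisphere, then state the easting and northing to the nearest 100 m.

Zone 19S: E 764200 m, N 8886600 m

Longitude -66.5895° lies in the 6° band [-72°, -66°), giving zone 19; latitude is south of the equator, so 19S.
Zone 19 central meridian λ₀ = 6×19 − 183 = -69°; Δλ = +2.4105°.
Transverse Mercator on WGS84 with k₀ = 0.9996 gives E = 764202.365 m, N = 8886617.275 m.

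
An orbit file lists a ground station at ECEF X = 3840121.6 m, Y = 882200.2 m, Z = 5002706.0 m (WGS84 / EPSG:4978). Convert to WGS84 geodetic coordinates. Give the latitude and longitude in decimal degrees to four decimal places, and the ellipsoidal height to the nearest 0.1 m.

lat 51.9627°, lon 12.9382°, h 3121.9 m

λ = atan2(Y, X) = 12.93819950°; p = √(X²+Y²) = 3940153.7 m.
Bowring's method on WGS84 (a = 6378137 m, b = 6356752.314 m) gives φ = 51.96270040°, h = 3121.909 m.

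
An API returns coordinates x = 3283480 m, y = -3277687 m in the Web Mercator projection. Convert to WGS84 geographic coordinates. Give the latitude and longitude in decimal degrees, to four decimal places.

lat -28.2275°, lon 29.4960°

R = 6378137 m. λ = x/R = 29.49600269°.
φ = 2·arctan(exp(y/R)) − 90° = 2·arctan(0.59816) − 90° = -28.22750213°.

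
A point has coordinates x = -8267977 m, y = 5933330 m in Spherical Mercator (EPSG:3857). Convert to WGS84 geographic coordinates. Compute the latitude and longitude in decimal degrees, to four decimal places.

lat 46.9464°, lon -74.2725°

R = 6378137 m. λ = x/R = -74.27250108°.
φ = 2·arctan(exp(y/R)) − 90° = 2·arctan(2.53517) − 90° = 46.94640262°.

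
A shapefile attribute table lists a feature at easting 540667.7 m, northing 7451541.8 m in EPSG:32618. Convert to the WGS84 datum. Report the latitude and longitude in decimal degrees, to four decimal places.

Zone 18N: λ₀ = -75°, k₀ = 0.9996, false easting 500000 m.
Meridian distance M = (N − FN)/k₀ = 7454523.6 m.
Inverse transverse Mercator on WGS84 gives φ = 67.17810018°, λ = -74.06039915°.

lat 67.1781°, lon -74.0604°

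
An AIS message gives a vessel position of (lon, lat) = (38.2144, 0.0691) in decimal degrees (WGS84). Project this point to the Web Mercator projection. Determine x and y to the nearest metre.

x 4254008 m, y 7692 m

Web Mercator is spherical with R = a = 6378137 m.
x = R·λ = 6378137 × 0.666967102 = 4254007.549 m.
y = R·ln tan(π/4 + φ/2) = 6378137 × 0.001206023 = 7692.179 m.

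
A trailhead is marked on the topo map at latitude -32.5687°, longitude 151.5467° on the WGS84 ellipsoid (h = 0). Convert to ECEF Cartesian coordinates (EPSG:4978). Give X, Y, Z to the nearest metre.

X -4730456 m, Y 2563438 m, Z -3413746 m

WGS84: a = 6378137 m, e² = 0.006694380; N(φ) = a/√(1−e²sin²φ) = 6384332.442 m.
X = (N+h)·cosφ·cosλ = -4730456.070 m; Y = (N+h)·cosφ·sinλ = 2563437.997 m; Z = (N(1−e²)+h)·sinφ = -3413746.149 m.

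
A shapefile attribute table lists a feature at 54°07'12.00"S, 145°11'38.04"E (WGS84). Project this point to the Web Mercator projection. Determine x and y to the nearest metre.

x 16162911 m, y -7192916 m

Web Mercator is spherical with R = a = 6378137 m.
x = R·λ = 6378137 × 2.534111609 = 16162911.014 m.
y = R·ln tan(π/4 + φ/2) = 6378137 × -1.127745562 = -7192915.694 m.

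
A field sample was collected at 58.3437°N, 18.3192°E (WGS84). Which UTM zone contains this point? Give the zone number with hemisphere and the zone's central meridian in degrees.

Zone 34N, central meridian 21°

UTM zone = ⌊(λ + 180)/6⌋ + 1; 18.3192° ∈ [18°, 24°) → zone 34.
Hemisphere: N (φ ≥ 0).
Central meridian λ₀ = 6×34 − 183 = 21°.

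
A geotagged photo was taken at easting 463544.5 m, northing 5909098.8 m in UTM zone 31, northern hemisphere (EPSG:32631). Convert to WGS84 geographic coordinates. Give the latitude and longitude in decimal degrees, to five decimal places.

lat 53.32980°, lon 2.45260°

Zone 31N: λ₀ = 3°, k₀ = 0.9996, false easting 500000 m.
Meridian distance M = (N − FN)/k₀ = 5911463.4 m.
Inverse transverse Mercator on WGS84 gives φ = 53.32980033°, λ = 2.45260023°.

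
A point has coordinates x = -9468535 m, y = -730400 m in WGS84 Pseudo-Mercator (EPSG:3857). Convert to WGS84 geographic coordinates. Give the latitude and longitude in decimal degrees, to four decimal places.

R = 6378137 m. λ = x/R = -85.05729709°.
φ = 2·arctan(exp(y/R)) − 90° = 2·arctan(0.89180) − 90° = -6.54700091°.

lat -6.5470°, lon -85.0573°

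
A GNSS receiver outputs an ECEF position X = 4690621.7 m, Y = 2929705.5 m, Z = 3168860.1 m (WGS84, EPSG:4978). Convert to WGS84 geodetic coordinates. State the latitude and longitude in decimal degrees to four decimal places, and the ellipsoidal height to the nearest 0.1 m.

λ = atan2(Y, X) = 31.98840044°; p = √(X²+Y²) = 5530380.3 m.
Bowring's method on WGS84 (a = 6378137 m, b = 6356752.314 m) gives φ = 29.97859970°, h = 1082.768 m.

lat 29.9786°, lon 31.9884°, h 1082.8 m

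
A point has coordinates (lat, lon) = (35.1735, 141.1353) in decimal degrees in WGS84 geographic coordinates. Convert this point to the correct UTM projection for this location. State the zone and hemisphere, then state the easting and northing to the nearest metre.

Longitude 141.1353° lies in the 6° band [138°, 144°), giving zone 54; latitude is north of the equator, so 54N.
Zone 54 central meridian λ₀ = 6×54 − 183 = 141°; Δλ = +0.1353°.
Transverse Mercator on WGS84 with k₀ = 0.9996 gives E = 512320.236 m, N = 3892292.210 m.

Zone 54N: E 512320 m, N 3892292 m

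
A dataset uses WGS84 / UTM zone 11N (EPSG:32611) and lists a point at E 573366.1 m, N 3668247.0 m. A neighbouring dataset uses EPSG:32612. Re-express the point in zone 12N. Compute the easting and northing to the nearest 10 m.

E 13550 m, N 3680090 m

UTM 11N → geographic: φ = 33.15049972°, λ = -116.21330051°.
UTM 12N (λ₀ = -111°) forward: E = 13552.181 m, N = 3680093.836 m.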